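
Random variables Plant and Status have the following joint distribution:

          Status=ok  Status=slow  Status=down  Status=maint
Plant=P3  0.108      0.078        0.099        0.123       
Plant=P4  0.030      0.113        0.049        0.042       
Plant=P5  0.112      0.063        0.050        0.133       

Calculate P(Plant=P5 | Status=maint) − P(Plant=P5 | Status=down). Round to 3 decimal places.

P(Status=maint) = 0.123 + 0.042 + 0.133 = 0.298; P(Plant=P5 | Status=maint) = 0.133/0.298 = 0.4463.
P(Status=down) = 0.099 + 0.049 + 0.050 = 0.198; P(Plant=P5 | Status=down) = 0.050/0.198 = 0.2525.
Difference = 0.194.

0.194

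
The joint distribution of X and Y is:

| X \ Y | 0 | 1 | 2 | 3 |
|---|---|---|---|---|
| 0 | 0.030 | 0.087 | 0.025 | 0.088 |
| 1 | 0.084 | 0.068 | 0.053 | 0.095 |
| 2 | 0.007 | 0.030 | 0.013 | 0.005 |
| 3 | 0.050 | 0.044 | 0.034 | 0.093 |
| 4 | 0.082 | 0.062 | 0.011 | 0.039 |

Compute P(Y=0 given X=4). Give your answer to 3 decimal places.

0.423

P(X=4) = 0.082 + 0.062 + 0.011 + 0.039 = 0.194.
P(Y=0 | X=4) = 0.082/0.194 = 0.423.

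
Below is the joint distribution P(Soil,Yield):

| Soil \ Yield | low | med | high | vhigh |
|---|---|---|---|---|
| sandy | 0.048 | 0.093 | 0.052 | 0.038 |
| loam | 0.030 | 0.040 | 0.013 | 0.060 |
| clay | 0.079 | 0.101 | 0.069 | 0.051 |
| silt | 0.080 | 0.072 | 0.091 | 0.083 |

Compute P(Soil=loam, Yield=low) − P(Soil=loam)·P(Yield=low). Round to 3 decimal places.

P(Soil=loam) = 0.030 + 0.040 + 0.013 + 0.060 = 0.143.
P(Yield=low) = 0.048 + 0.030 + 0.079 + 0.080 = 0.237.
P(Soil=loam, Yield=low) − P(Soil=loam)P(Yield=low) = 0.030 − 0.143×0.237 = -0.004.

-0.004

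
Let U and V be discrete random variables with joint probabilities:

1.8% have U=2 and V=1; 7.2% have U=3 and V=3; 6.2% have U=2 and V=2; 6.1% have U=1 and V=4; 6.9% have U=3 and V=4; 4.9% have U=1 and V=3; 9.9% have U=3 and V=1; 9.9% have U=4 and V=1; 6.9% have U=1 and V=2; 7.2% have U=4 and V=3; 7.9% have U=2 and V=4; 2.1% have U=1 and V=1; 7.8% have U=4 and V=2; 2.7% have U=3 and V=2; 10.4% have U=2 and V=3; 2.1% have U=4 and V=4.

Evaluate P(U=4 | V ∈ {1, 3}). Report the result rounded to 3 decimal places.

0.320

P(V=1) = 0.021 + 0.018 + 0.099 + 0.099 = 0.237.
P(V=3) = 0.049 + 0.104 + 0.072 + 0.072 = 0.297.
P(V ∈ {1, 3}) = 0.237 + 0.297 = 0.534; P(U=4, V ∈ {1, 3}) = 0.099 + 0.072 = 0.171.
P(U=4 | V ∈ {1, 3}) = 0.171/0.534 = 0.320.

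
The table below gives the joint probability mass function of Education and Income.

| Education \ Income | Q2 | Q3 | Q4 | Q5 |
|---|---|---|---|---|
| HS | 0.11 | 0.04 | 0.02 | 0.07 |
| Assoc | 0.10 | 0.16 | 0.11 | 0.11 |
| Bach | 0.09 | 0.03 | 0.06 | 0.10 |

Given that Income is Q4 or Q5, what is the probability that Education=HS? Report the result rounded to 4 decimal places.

P(Income=Q4) = 0.02 + 0.11 + 0.06 = 0.19.
P(Income=Q5) = 0.07 + 0.11 + 0.10 = 0.28.
P(Income ∈ {Q4, Q5}) = 0.19 + 0.28 = 0.47; P(Education=HS, Income ∈ {Q4, Q5}) = 0.02 + 0.07 = 0.09.
P(Education=HS | Income ∈ {Q4, Q5}) = 0.09/0.47 = 0.1915.

0.1915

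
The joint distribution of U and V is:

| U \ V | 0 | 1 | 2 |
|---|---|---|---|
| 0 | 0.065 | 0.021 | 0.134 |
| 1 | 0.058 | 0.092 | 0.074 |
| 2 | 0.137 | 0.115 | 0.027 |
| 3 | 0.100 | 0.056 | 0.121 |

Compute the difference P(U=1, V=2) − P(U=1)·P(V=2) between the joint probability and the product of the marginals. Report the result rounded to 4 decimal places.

P(U=1) = 0.058 + 0.092 + 0.074 = 0.224.
P(V=2) = 0.134 + 0.074 + 0.027 + 0.121 = 0.356.
P(U=1, V=2) − P(U=1)P(V=2) = 0.074 − 0.224×0.356 = -0.0057.

-0.0057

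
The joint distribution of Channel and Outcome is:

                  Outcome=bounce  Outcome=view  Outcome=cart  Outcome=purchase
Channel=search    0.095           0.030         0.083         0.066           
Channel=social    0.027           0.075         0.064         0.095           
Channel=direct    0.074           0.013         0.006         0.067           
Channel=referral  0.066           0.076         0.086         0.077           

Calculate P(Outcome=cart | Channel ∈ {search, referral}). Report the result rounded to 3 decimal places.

P(Channel=search) = 0.095 + 0.030 + 0.083 + 0.066 = 0.274.
P(Channel=referral) = 0.066 + 0.076 + 0.086 + 0.077 = 0.305.
P(Channel ∈ {search, referral}) = 0.274 + 0.305 = 0.579; P(Outcome=cart, Channel ∈ {search, referral}) = 0.083 + 0.086 = 0.169.
P(Outcome=cart | Channel ∈ {search, referral}) = 0.169/0.579 = 0.292.

0.292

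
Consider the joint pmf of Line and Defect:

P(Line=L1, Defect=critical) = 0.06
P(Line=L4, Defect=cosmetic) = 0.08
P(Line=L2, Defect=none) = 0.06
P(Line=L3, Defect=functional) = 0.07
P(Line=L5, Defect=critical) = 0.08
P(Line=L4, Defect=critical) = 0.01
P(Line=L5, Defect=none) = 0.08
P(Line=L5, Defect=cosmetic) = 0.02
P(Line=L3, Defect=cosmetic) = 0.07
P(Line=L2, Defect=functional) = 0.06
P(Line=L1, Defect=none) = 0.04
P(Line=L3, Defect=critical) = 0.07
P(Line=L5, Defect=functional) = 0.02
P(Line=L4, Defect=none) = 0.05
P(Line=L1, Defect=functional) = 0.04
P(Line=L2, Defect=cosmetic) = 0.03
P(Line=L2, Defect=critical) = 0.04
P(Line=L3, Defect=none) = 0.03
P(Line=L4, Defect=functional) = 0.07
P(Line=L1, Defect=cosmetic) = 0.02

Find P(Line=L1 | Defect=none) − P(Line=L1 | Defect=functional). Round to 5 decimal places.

0.00000

P(Defect=none) = 0.04 + 0.06 + 0.03 + 0.05 + 0.08 = 0.26; P(Line=L1 | Defect=none) = 0.04/0.26 = 0.153846.
P(Defect=functional) = 0.04 + 0.06 + 0.07 + 0.07 + 0.02 = 0.26; P(Line=L1 | Defect=functional) = 0.04/0.26 = 0.153846.
Difference = 0.00000.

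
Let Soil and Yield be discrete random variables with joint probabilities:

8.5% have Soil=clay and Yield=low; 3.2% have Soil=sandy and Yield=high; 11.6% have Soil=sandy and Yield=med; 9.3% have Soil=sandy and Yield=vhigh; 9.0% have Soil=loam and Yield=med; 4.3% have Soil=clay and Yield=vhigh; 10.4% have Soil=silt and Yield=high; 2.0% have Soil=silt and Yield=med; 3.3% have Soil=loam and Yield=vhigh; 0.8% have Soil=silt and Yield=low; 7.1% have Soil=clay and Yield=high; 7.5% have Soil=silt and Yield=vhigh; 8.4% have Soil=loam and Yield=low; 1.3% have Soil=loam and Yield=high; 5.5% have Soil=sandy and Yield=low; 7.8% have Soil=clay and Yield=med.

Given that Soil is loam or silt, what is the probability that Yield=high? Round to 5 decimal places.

P(Soil=loam) = 0.084 + 0.090 + 0.013 + 0.033 = 0.220.
P(Soil=silt) = 0.008 + 0.020 + 0.104 + 0.075 = 0.207.
P(Soil ∈ {loam, silt}) = 0.220 + 0.207 = 0.427; P(Yield=high, Soil ∈ {loam, silt}) = 0.013 + 0.104 = 0.117.
P(Yield=high | Soil ∈ {loam, silt}) = 0.117/0.427 = 0.27400.

0.27400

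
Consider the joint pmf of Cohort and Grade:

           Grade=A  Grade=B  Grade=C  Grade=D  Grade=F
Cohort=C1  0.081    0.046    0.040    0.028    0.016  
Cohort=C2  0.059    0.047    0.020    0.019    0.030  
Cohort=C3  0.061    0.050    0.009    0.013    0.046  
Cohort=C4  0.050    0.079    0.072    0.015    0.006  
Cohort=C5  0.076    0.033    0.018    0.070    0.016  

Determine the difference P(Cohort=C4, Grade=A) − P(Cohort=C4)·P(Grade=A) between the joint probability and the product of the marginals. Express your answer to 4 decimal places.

P(Cohort=C4) = 0.050 + 0.079 + 0.072 + 0.015 + 0.006 = 0.222.
P(Grade=A) = 0.081 + 0.059 + 0.061 + 0.050 + 0.076 = 0.327.
P(Cohort=C4, Grade=A) − P(Cohort=C4)P(Grade=A) = 0.050 − 0.222×0.327 = -0.0226.

-0.0226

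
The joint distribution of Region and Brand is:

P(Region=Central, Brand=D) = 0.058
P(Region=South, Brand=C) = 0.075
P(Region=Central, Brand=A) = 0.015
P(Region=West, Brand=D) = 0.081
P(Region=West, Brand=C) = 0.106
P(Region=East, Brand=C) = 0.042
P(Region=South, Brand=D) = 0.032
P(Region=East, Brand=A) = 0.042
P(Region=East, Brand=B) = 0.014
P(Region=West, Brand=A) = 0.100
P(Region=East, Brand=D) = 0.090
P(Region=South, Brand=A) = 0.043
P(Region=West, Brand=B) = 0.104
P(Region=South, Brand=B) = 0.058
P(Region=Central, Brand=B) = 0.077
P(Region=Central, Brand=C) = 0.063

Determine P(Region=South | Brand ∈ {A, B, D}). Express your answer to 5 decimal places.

0.18627

P(Brand=A) = 0.043 + 0.042 + 0.100 + 0.015 = 0.200.
P(Brand=B) = 0.058 + 0.014 + 0.104 + 0.077 = 0.253.
P(Brand=D) = 0.032 + 0.090 + 0.081 + 0.058 = 0.261.
P(Brand ∈ {A, B, D}) = 0.200 + 0.253 + 0.261 = 0.714; P(Region=South, Brand ∈ {A, B, D}) = 0.043 + 0.058 + 0.032 = 0.133.
P(Region=South | Brand ∈ {A, B, D}) = 0.133/0.714 = 0.18627.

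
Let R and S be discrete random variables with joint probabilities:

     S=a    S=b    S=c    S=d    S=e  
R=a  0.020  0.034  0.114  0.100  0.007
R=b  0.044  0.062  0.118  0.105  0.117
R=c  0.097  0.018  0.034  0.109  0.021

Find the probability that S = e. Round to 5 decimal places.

P(S=e) = 0.007 + 0.117 + 0.021 = 0.145.

0.14500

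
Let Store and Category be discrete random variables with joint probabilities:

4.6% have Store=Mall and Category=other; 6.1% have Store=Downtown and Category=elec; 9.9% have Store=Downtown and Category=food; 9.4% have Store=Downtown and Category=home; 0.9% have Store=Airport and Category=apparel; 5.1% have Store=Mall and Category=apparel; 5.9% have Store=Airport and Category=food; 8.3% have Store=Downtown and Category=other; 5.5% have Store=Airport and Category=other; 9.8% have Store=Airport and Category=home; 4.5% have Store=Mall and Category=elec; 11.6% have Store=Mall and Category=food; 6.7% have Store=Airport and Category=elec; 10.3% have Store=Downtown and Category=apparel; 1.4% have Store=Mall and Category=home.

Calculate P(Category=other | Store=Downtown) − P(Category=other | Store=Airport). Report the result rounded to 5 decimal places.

-0.00234

P(Store=Downtown) = 0.099 + 0.103 + 0.061 + 0.094 + 0.083 = 0.440; P(Category=other | Store=Downtown) = 0.083/0.440 = 0.188636.
P(Store=Airport) = 0.059 + 0.009 + 0.067 + 0.098 + 0.055 = 0.288; P(Category=other | Store=Airport) = 0.055/0.288 = 0.190972.
Difference = -0.00234.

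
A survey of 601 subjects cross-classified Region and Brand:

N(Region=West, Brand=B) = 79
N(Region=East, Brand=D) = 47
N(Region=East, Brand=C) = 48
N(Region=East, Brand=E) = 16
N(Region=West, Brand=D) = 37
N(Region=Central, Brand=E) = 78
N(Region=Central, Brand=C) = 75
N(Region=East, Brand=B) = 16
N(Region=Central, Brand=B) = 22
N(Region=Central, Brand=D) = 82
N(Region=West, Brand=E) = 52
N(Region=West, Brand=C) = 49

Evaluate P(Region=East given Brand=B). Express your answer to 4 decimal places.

Total with Brand=B: 16 + 79 + 22 = 117.
P(Region=East | Brand=B) = 16/117 = 0.1368.

0.1368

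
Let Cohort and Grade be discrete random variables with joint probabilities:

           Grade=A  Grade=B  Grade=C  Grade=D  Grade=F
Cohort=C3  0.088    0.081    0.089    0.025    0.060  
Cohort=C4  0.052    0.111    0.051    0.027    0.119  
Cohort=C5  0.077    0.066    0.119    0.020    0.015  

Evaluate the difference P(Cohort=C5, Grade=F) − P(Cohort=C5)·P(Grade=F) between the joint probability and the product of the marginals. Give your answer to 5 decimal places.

P(Cohort=C5) = 0.077 + 0.066 + 0.119 + 0.020 + 0.015 = 0.297.
P(Grade=F) = 0.060 + 0.119 + 0.015 = 0.194.
P(Cohort=C5, Grade=F) − P(Cohort=C5)P(Grade=F) = 0.015 − 0.297×0.194 = -0.04262.

-0.04262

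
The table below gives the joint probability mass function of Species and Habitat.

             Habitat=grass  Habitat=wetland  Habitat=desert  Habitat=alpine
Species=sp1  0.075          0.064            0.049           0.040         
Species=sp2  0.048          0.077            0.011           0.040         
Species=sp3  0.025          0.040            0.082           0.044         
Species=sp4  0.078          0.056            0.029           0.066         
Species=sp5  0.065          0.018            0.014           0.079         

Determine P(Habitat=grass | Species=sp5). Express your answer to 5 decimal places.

0.36932

P(Species=sp5) = 0.065 + 0.018 + 0.014 + 0.079 = 0.176.
P(Habitat=grass | Species=sp5) = 0.065/0.176 = 0.36932.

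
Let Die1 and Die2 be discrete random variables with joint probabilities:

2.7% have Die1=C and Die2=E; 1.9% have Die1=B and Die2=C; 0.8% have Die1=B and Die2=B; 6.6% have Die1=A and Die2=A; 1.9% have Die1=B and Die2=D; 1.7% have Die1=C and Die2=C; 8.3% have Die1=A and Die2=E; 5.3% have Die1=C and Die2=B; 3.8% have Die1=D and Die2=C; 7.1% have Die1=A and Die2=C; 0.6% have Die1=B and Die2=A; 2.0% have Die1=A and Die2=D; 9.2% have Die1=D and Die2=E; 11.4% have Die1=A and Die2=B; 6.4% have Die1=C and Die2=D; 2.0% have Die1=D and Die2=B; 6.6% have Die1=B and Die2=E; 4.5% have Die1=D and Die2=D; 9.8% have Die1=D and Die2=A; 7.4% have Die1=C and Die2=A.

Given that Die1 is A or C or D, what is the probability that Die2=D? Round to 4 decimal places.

0.1463

P(Die1=A) = 0.066 + 0.114 + 0.071 + 0.020 + 0.083 = 0.354.
P(Die1=C) = 0.074 + 0.053 + 0.017 + 0.064 + 0.027 = 0.235.
P(Die1=D) = 0.098 + 0.020 + 0.038 + 0.045 + 0.092 = 0.293.
P(Die1 ∈ {A, C, D}) = 0.354 + 0.235 + 0.293 = 0.882; P(Die2=D, Die1 ∈ {A, C, D}) = 0.020 + 0.064 + 0.045 = 0.129.
P(Die2=D | Die1 ∈ {A, C, D}) = 0.129/0.882 = 0.1463.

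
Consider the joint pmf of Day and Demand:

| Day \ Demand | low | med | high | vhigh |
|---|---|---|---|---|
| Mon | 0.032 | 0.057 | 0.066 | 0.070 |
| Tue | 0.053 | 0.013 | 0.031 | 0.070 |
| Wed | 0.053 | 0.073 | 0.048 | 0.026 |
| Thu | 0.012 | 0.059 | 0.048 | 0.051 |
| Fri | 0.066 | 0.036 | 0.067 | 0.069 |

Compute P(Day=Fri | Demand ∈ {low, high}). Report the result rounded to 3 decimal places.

0.279

P(Demand=low) = 0.032 + 0.053 + 0.053 + 0.012 + 0.066 = 0.216.
P(Demand=high) = 0.066 + 0.031 + 0.048 + 0.048 + 0.067 = 0.260.
P(Demand ∈ {low, high}) = 0.216 + 0.260 = 0.476; P(Day=Fri, Demand ∈ {low, high}) = 0.066 + 0.067 = 0.133.
P(Day=Fri | Demand ∈ {low, high}) = 0.133/0.476 = 0.279.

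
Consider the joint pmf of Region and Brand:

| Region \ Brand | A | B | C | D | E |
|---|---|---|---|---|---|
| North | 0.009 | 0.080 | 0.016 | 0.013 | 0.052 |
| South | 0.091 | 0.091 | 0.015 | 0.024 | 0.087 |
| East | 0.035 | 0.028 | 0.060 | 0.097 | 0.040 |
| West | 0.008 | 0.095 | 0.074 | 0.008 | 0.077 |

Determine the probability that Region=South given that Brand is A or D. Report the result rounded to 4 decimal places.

P(Brand=A) = 0.009 + 0.091 + 0.035 + 0.008 = 0.143.
P(Brand=D) = 0.013 + 0.024 + 0.097 + 0.008 = 0.142.
P(Brand ∈ {A, D}) = 0.143 + 0.142 = 0.285; P(Region=South, Brand ∈ {A, D}) = 0.091 + 0.024 = 0.115.
P(Region=South | Brand ∈ {A, D}) = 0.115/0.285 = 0.4035.

0.4035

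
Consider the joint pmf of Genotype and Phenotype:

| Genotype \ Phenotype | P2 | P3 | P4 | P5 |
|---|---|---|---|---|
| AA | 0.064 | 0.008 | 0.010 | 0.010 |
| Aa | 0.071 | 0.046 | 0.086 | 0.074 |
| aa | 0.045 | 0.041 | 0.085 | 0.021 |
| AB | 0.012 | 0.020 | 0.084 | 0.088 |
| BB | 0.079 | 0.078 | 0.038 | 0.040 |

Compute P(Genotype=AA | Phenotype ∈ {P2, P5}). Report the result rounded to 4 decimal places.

0.1468

P(Phenotype=P2) = 0.064 + 0.071 + 0.045 + 0.012 + 0.079 = 0.271.
P(Phenotype=P5) = 0.010 + 0.074 + 0.021 + 0.088 + 0.040 = 0.233.
P(Phenotype ∈ {P2, P5}) = 0.271 + 0.233 = 0.504; P(Genotype=AA, Phenotype ∈ {P2, P5}) = 0.064 + 0.010 = 0.074.
P(Genotype=AA | Phenotype ∈ {P2, P5}) = 0.074/0.504 = 0.1468.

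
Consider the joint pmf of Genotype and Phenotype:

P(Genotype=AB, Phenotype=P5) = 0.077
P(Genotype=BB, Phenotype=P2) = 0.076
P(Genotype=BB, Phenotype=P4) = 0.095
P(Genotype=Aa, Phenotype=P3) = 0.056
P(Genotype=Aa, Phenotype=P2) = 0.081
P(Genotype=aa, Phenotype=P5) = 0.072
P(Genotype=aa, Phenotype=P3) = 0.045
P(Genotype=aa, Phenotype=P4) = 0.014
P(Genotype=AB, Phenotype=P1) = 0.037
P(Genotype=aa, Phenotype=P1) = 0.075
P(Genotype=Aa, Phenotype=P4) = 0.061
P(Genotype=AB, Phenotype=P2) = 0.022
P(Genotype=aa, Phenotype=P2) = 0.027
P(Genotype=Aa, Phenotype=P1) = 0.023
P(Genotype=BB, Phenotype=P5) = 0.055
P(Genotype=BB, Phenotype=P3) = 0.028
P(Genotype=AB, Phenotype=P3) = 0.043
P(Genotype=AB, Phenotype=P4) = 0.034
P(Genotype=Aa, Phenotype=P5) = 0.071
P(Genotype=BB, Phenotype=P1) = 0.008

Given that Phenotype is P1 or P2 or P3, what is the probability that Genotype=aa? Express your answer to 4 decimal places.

0.2821

P(Phenotype=P1) = 0.023 + 0.075 + 0.037 + 0.008 = 0.143.
P(Phenotype=P2) = 0.081 + 0.027 + 0.022 + 0.076 = 0.206.
P(Phenotype=P3) = 0.056 + 0.045 + 0.043 + 0.028 = 0.172.
P(Phenotype ∈ {P1, P2, P3}) = 0.143 + 0.206 + 0.172 = 0.521; P(Genotype=aa, Phenotype ∈ {P1, P2, P3}) = 0.075 + 0.027 + 0.045 = 0.147.
P(Genotype=aa | Phenotype ∈ {P1, P2, P3}) = 0.147/0.521 = 0.2821.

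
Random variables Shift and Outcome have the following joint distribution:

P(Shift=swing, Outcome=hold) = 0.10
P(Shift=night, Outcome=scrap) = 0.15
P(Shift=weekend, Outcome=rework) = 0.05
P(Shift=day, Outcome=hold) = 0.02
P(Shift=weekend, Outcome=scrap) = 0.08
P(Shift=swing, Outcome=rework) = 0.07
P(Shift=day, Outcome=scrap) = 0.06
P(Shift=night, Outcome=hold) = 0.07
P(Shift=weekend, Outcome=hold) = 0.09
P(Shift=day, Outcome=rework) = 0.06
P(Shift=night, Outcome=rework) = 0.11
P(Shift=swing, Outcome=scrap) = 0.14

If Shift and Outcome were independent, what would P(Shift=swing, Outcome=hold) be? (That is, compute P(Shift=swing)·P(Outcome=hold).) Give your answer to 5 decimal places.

0.08680

P(Shift=swing) = 0.07 + 0.14 + 0.10 = 0.31.
P(Outcome=hold) = 0.02 + 0.10 + 0.07 + 0.09 = 0.28.
Product: 0.31 × 0.28 = 0.08680.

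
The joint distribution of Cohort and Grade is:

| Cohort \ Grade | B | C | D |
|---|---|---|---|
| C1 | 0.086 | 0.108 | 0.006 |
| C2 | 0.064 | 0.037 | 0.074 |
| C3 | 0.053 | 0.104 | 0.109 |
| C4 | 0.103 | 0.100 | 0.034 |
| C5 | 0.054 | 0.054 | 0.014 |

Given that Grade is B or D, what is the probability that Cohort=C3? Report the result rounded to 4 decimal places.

0.2714

P(Grade=B) = 0.086 + 0.064 + 0.053 + 0.103 + 0.054 = 0.360.
P(Grade=D) = 0.006 + 0.074 + 0.109 + 0.034 + 0.014 = 0.237.
P(Grade ∈ {B, D}) = 0.360 + 0.237 = 0.597; P(Cohort=C3, Grade ∈ {B, D}) = 0.053 + 0.109 = 0.162.
P(Cohort=C3 | Grade ∈ {B, D}) = 0.162/0.597 = 0.2714.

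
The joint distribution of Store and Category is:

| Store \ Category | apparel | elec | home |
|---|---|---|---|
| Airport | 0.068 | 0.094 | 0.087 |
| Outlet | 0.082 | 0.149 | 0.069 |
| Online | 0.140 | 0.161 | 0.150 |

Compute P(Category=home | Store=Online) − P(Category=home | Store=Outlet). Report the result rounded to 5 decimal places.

0.10259

P(Store=Online) = 0.140 + 0.161 + 0.150 = 0.451; P(Category=home | Store=Online) = 0.150/0.451 = 0.332594.
P(Store=Outlet) = 0.082 + 0.149 + 0.069 = 0.300; P(Category=home | Store=Outlet) = 0.069/0.300 = 0.230000.
Difference = 0.10259.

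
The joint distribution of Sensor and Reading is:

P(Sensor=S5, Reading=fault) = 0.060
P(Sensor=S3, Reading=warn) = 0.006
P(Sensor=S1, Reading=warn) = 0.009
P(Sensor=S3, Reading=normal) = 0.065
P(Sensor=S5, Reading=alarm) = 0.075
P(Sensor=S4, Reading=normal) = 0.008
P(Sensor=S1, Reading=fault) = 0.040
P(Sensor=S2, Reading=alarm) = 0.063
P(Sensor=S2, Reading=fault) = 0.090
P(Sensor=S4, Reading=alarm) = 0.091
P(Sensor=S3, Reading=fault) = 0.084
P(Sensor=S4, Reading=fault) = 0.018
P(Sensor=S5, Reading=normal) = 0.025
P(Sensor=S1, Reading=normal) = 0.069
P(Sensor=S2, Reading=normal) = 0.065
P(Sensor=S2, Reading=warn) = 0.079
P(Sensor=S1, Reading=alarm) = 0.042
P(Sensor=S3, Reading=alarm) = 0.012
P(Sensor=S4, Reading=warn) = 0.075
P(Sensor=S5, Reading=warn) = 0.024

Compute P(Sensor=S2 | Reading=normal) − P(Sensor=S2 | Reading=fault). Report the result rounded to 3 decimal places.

-0.028

P(Reading=normal) = 0.069 + 0.065 + 0.065 + 0.008 + 0.025 = 0.232; P(Sensor=S2 | Reading=normal) = 0.065/0.232 = 0.2802.
P(Reading=fault) = 0.040 + 0.090 + 0.084 + 0.018 + 0.060 = 0.292; P(Sensor=S2 | Reading=fault) = 0.090/0.292 = 0.3082.
Difference = -0.028.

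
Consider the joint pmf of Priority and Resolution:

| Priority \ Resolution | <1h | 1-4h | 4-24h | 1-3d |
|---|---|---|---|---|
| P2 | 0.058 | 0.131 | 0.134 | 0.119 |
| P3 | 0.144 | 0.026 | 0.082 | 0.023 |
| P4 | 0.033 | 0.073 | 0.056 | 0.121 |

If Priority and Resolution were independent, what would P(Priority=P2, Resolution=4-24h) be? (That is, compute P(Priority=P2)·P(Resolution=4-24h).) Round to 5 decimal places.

P(Priority=P2) = 0.058 + 0.131 + 0.134 + 0.119 = 0.442.
P(Resolution=4-24h) = 0.134 + 0.082 + 0.056 = 0.272.
Product: 0.442 × 0.272 = 0.12022.

0.12022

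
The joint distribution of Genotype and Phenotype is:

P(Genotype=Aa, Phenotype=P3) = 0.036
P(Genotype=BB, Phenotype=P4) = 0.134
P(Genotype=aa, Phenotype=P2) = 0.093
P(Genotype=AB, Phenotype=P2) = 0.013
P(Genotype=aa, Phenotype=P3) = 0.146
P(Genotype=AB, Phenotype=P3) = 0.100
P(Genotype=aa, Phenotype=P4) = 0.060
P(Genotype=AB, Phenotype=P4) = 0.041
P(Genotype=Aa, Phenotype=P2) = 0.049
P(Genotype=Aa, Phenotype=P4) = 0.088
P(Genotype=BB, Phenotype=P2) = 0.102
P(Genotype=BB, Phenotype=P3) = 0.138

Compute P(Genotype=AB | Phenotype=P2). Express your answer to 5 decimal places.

0.05058

P(Phenotype=P2) = 0.049 + 0.093 + 0.013 + 0.102 = 0.257.
P(Genotype=AB | Phenotype=P2) = 0.013/0.257 = 0.05058.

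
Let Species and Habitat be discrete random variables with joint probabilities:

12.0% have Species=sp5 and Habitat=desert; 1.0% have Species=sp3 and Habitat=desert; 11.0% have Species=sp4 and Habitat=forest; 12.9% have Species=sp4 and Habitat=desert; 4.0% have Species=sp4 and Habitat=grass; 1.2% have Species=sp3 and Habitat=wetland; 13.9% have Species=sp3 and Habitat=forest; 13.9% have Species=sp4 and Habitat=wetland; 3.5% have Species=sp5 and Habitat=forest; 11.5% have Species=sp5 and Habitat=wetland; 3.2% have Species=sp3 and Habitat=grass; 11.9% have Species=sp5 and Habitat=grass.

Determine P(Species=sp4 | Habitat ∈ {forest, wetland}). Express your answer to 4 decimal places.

0.4527

P(Habitat=forest) = 0.139 + 0.110 + 0.035 = 0.284.
P(Habitat=wetland) = 0.012 + 0.139 + 0.115 = 0.266.
P(Habitat ∈ {forest, wetland}) = 0.284 + 0.266 = 0.550; P(Species=sp4, Habitat ∈ {forest, wetland}) = 0.110 + 0.139 = 0.249.
P(Species=sp4 | Habitat ∈ {forest, wetland}) = 0.249/0.550 = 0.4527.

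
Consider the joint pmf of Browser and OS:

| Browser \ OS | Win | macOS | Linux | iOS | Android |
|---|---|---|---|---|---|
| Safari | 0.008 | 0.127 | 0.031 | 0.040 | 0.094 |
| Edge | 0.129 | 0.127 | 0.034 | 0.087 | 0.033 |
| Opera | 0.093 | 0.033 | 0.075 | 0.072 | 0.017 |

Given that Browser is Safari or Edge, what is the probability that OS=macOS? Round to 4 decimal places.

0.3577

P(Browser=Safari) = 0.008 + 0.127 + 0.031 + 0.040 + 0.094 = 0.300.
P(Browser=Edge) = 0.129 + 0.127 + 0.034 + 0.087 + 0.033 = 0.410.
P(Browser ∈ {Safari, Edge}) = 0.300 + 0.410 = 0.710; P(OS=macOS, Browser ∈ {Safari, Edge}) = 0.127 + 0.127 = 0.254.
P(OS=macOS | Browser ∈ {Safari, Edge}) = 0.254/0.710 = 0.3577.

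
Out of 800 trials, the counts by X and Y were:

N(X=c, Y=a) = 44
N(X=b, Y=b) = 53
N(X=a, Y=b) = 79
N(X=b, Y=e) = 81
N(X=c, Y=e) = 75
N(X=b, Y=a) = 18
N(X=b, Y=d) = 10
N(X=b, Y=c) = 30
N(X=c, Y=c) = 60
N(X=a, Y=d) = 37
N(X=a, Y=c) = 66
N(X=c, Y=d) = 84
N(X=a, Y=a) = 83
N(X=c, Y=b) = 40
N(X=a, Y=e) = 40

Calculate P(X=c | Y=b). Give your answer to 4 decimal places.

Total with Y=b: 79 + 53 + 40 = 172.
P(X=c | Y=b) = 40/172 = 0.2326.

0.2326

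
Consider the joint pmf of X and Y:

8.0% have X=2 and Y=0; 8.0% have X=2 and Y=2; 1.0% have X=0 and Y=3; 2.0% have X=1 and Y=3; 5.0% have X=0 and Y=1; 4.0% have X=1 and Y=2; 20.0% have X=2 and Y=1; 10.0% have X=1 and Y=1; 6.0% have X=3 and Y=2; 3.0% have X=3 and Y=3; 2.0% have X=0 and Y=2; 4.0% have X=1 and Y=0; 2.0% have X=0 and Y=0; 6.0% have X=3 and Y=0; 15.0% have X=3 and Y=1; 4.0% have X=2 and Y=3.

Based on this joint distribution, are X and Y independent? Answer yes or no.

yes

Every cell satisfies P(X,Y) = P(X)·P(Y). For instance P(X=2) = 0.400, P(Y=3) = 0.100, and 0.400×0.100 = 0.040 matches the joint entry. So X and Y are independent.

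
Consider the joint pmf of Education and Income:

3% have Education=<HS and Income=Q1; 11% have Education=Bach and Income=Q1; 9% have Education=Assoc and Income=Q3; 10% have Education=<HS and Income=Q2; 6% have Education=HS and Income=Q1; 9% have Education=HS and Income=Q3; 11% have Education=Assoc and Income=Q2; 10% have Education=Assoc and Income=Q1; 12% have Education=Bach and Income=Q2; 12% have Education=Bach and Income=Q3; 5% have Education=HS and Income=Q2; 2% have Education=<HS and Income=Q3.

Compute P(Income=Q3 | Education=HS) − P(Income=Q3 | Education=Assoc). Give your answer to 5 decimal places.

P(Education=HS) = 0.06 + 0.05 + 0.09 = 0.20; P(Income=Q3 | Education=HS) = 0.09/0.20 = 0.450000.
P(Education=Assoc) = 0.10 + 0.11 + 0.09 = 0.30; P(Income=Q3 | Education=Assoc) = 0.09/0.30 = 0.300000.
Difference = 0.15000.

0.15000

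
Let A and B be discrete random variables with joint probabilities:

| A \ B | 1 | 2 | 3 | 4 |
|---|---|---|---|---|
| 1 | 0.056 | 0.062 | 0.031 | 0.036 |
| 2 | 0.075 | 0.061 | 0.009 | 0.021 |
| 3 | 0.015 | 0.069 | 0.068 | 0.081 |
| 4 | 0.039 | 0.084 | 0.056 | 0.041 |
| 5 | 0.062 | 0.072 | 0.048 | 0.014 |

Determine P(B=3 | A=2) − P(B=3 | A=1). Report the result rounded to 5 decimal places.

P(A=2) = 0.075 + 0.061 + 0.009 + 0.021 = 0.166; P(B=3 | A=2) = 0.009/0.166 = 0.054217.
P(A=1) = 0.056 + 0.062 + 0.031 + 0.036 = 0.185; P(B=3 | A=1) = 0.031/0.185 = 0.167568.
Difference = -0.11335.

-0.11335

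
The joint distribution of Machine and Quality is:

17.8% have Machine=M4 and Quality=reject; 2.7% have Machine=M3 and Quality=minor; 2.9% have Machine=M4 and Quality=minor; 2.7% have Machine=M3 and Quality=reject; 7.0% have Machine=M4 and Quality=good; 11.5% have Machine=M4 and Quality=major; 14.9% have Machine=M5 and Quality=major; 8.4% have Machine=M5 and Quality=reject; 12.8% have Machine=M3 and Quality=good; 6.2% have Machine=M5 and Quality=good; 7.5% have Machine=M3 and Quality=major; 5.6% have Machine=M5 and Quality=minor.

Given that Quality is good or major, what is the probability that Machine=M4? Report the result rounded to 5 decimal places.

P(Quality=good) = 0.128 + 0.070 + 0.062 = 0.260.
P(Quality=major) = 0.075 + 0.115 + 0.149 = 0.339.
P(Quality ∈ {good, major}) = 0.260 + 0.339 = 0.599; P(Machine=M4, Quality ∈ {good, major}) = 0.070 + 0.115 = 0.185.
P(Machine=M4 | Quality ∈ {good, major}) = 0.185/0.599 = 0.30885.

0.30885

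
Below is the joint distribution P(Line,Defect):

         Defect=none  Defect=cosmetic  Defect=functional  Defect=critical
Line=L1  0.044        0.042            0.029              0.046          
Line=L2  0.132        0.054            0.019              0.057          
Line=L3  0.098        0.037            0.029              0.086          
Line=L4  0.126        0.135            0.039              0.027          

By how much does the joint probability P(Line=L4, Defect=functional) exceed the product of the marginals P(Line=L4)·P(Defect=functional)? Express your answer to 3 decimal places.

0.001

P(Line=L4) = 0.126 + 0.135 + 0.039 + 0.027 = 0.327.
P(Defect=functional) = 0.029 + 0.019 + 0.029 + 0.039 = 0.116.
P(Line=L4, Defect=functional) − P(Line=L4)P(Defect=functional) = 0.039 − 0.327×0.116 = 0.001.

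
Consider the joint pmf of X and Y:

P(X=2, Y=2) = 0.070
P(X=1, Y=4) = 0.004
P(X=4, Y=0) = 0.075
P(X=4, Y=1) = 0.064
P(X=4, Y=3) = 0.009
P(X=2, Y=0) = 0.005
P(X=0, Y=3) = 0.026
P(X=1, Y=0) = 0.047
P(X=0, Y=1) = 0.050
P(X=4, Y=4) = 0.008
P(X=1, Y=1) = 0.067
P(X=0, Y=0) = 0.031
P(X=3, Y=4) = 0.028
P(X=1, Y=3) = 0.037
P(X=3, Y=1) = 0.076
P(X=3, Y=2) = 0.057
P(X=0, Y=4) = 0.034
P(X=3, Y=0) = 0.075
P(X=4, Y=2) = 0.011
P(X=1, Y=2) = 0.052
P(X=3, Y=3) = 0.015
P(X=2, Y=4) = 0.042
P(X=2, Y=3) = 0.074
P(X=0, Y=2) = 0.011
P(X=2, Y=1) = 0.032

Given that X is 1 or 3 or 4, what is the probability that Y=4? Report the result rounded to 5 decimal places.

P(X=1) = 0.047 + 0.067 + 0.052 + 0.037 + 0.004 = 0.207.
P(X=3) = 0.075 + 0.076 + 0.057 + 0.015 + 0.028 = 0.251.
P(X=4) = 0.075 + 0.064 + 0.011 + 0.009 + 0.008 = 0.167.
P(X ∈ {1, 3, 4}) = 0.207 + 0.251 + 0.167 = 0.625; P(Y=4, X ∈ {1, 3, 4}) = 0.004 + 0.028 + 0.008 = 0.040.
P(Y=4 | X ∈ {1, 3, 4}) = 0.040/0.625 = 0.06400.

0.06400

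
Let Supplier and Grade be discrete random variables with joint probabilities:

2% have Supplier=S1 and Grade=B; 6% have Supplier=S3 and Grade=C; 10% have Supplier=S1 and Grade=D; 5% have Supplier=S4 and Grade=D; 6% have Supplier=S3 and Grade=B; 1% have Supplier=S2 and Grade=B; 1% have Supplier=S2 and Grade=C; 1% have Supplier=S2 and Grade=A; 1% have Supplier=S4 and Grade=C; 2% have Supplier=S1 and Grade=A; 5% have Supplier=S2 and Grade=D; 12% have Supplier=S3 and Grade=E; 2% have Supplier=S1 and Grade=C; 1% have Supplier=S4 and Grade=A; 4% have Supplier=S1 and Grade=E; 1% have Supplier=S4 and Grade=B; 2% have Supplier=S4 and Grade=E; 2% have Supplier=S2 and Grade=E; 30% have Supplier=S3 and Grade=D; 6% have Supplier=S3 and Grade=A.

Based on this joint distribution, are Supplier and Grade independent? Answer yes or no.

Every cell satisfies P(Supplier,Grade) = P(Supplier)·P(Grade). For instance P(Supplier=S3) = 0.60, P(Grade=A) = 0.10, and 0.60×0.10 = 0.06 matches the joint entry. So Supplier and Grade are independent.

yes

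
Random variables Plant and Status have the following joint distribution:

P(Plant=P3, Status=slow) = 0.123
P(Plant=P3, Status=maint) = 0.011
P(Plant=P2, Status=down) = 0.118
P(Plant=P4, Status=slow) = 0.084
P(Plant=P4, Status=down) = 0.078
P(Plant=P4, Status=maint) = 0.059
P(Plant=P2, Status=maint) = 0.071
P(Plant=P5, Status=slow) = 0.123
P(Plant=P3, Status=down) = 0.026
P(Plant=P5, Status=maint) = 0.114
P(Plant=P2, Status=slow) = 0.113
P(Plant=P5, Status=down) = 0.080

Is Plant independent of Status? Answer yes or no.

P(Plant=P3) = 0.160 and P(Status=slow) = 0.443, so their product is 0.07088, but P(Plant=P3, Status=slow) = 0.123. Since these differ, Plant and Status are not independent.

no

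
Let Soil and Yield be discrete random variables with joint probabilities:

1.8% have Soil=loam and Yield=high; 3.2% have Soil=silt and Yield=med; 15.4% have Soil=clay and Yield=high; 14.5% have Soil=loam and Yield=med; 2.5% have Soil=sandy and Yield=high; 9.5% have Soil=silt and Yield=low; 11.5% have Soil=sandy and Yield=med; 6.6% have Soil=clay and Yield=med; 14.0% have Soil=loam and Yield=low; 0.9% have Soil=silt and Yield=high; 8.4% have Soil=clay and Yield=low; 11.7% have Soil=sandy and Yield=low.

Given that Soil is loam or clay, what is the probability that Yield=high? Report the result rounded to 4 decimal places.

P(Soil=loam) = 0.140 + 0.145 + 0.018 = 0.303.
P(Soil=clay) = 0.084 + 0.066 + 0.154 = 0.304.
P(Soil ∈ {loam, clay}) = 0.303 + 0.304 = 0.607; P(Yield=high, Soil ∈ {loam, clay}) = 0.018 + 0.154 = 0.172.
P(Yield=high | Soil ∈ {loam, clay}) = 0.172/0.607 = 0.2834.

0.2834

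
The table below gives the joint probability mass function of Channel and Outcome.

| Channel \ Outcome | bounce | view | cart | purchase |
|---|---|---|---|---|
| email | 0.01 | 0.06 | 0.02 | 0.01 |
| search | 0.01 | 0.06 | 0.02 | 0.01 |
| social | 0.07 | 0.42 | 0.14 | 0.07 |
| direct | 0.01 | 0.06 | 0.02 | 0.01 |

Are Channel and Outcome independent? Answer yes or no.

Every cell satisfies P(Channel,Outcome) = P(Channel)·P(Outcome). For instance P(Channel=direct) = 0.10, P(Outcome=view) = 0.60, and 0.10×0.60 = 0.06 matches the joint entry. So Channel and Outcome are independent.

yes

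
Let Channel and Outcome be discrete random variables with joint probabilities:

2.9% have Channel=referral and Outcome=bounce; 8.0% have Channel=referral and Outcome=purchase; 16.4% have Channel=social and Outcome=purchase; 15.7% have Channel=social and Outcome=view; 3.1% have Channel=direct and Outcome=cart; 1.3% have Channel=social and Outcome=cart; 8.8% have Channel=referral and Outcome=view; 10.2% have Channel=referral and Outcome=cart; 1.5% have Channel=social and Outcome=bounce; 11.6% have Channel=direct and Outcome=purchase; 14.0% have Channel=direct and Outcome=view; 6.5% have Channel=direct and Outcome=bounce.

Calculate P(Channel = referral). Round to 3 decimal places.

0.299

P(Channel=referral) = 0.029 + 0.088 + 0.102 + 0.080 = 0.299.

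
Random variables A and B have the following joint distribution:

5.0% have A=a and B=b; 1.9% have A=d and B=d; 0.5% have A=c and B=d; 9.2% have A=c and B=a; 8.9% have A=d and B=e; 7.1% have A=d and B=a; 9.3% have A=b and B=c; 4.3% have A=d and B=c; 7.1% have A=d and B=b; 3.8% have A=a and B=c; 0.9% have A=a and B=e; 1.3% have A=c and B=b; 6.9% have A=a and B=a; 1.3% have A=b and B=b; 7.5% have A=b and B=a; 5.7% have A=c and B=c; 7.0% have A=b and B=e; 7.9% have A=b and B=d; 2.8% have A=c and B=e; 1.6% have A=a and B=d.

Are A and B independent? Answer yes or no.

no

P(A=b) = 0.330 and P(B=d) = 0.119, so their product is 0.03927, but P(A=b, B=d) = 0.079. Since these differ, A and B are not independent.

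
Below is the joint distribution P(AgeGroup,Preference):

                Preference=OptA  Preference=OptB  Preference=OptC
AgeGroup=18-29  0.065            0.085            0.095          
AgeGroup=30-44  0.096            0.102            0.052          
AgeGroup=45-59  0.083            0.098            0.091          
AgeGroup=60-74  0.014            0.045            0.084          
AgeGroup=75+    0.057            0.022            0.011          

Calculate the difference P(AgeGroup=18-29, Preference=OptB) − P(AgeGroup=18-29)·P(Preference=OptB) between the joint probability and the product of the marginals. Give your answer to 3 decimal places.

P(AgeGroup=18-29) = 0.065 + 0.085 + 0.095 = 0.245.
P(Preference=OptB) = 0.085 + 0.102 + 0.098 + 0.045 + 0.022 = 0.352.
P(AgeGroup=18-29, Preference=OptB) − P(AgeGroup=18-29)P(Preference=OptB) = 0.085 − 0.245×0.352 = -0.001.

-0.001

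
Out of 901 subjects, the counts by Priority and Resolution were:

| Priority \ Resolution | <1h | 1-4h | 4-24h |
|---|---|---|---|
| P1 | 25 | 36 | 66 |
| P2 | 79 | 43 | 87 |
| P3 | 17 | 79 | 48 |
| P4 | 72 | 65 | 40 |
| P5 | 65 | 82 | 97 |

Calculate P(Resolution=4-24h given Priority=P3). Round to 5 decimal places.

0.33333

Total with Priority=P3: 17 + 79 + 48 = 144.
P(Resolution=4-24h | Priority=P3) = 48/144 = 0.33333.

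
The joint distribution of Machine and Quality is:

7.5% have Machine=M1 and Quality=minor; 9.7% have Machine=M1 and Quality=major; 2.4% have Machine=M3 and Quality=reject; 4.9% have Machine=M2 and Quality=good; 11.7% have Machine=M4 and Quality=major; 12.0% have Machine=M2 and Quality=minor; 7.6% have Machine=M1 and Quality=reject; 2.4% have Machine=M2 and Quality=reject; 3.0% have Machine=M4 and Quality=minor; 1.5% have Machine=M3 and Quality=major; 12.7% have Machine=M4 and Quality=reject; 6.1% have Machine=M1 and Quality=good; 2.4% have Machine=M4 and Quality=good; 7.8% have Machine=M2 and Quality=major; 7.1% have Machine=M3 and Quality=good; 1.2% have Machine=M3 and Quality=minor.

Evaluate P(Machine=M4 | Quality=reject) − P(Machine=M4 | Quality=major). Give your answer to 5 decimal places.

P(Quality=reject) = 0.076 + 0.024 + 0.024 + 0.127 = 0.251; P(Machine=M4 | Quality=reject) = 0.127/0.251 = 0.505976.
P(Quality=major) = 0.097 + 0.078 + 0.015 + 0.117 = 0.307; P(Machine=M4 | Quality=major) = 0.117/0.307 = 0.381107.
Difference = 0.12487.

0.12487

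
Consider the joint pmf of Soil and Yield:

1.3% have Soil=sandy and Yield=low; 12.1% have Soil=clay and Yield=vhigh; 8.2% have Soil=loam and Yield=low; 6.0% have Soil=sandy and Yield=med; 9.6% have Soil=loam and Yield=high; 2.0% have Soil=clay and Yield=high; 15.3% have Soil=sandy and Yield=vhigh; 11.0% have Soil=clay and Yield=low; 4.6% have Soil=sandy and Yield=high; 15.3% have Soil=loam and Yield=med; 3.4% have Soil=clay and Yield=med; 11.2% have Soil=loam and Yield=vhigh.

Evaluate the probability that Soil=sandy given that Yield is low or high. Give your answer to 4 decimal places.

0.1608

P(Yield=low) = 0.013 + 0.082 + 0.110 = 0.205.
P(Yield=high) = 0.046 + 0.096 + 0.020 = 0.162.
P(Yield ∈ {low, high}) = 0.205 + 0.162 = 0.367; P(Soil=sandy, Yield ∈ {low, high}) = 0.013 + 0.046 = 0.059.
P(Soil=sandy | Yield ∈ {low, high}) = 0.059/0.367 = 0.1608.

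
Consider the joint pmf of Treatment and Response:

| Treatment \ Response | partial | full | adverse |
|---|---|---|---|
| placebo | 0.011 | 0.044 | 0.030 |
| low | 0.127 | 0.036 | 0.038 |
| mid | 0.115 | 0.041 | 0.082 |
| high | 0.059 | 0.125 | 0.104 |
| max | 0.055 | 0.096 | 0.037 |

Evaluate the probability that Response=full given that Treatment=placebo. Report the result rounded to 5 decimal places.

P(Treatment=placebo) = 0.011 + 0.044 + 0.030 = 0.085.
P(Response=full | Treatment=placebo) = 0.044/0.085 = 0.51765.

0.51765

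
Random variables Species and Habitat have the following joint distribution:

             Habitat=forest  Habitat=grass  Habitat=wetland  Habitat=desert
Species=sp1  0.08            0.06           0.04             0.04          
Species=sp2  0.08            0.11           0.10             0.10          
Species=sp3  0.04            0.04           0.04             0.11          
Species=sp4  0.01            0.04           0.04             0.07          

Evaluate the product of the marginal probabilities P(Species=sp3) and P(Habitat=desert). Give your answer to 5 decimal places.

0.07360

P(Species=sp3) = 0.04 + 0.04 + 0.04 + 0.11 = 0.23.
P(Habitat=desert) = 0.04 + 0.10 + 0.11 + 0.07 = 0.32.
Product: 0.23 × 0.32 = 0.07360.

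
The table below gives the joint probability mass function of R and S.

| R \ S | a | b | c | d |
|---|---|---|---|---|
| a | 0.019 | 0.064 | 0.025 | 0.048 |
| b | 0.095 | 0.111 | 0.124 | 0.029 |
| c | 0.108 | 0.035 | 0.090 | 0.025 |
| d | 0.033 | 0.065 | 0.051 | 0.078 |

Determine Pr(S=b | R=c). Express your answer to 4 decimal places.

P(R=c) = 0.108 + 0.035 + 0.090 + 0.025 = 0.258.
P(S=b | R=c) = 0.035/0.258 = 0.1357.

0.1357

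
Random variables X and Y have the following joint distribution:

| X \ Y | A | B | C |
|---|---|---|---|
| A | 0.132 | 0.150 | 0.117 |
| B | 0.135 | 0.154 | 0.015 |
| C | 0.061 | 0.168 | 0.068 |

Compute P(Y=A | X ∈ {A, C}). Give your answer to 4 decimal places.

0.2773

P(X=A) = 0.132 + 0.150 + 0.117 = 0.399.
P(X=C) = 0.061 + 0.168 + 0.068 = 0.297.
P(X ∈ {A, C}) = 0.399 + 0.297 = 0.696; P(Y=A, X ∈ {A, C}) = 0.132 + 0.061 = 0.193.
P(Y=A | X ∈ {A, C}) = 0.193/0.696 = 0.2773.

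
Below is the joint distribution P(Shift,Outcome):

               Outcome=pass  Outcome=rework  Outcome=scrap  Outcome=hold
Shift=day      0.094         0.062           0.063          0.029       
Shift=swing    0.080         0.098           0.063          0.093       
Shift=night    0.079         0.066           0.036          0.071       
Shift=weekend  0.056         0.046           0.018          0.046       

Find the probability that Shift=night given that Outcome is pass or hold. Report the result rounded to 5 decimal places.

0.27372

P(Outcome=pass) = 0.094 + 0.080 + 0.079 + 0.056 = 0.309.
P(Outcome=hold) = 0.029 + 0.093 + 0.071 + 0.046 = 0.239.
P(Outcome ∈ {pass, hold}) = 0.309 + 0.239 = 0.548; P(Shift=night, Outcome ∈ {pass, hold}) = 0.079 + 0.071 = 0.150.
P(Shift=night | Outcome ∈ {pass, hold}) = 0.150/0.548 = 0.27372.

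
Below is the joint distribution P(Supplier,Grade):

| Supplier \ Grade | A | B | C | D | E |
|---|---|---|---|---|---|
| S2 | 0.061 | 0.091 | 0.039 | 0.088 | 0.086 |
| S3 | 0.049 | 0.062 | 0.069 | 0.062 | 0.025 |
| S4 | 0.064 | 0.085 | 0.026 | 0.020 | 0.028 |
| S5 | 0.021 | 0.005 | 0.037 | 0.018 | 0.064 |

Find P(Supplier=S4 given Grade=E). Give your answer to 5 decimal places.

0.13793

P(Grade=E) = 0.086 + 0.025 + 0.028 + 0.064 = 0.203.
P(Supplier=S4 | Grade=E) = 0.028/0.203 = 0.13793.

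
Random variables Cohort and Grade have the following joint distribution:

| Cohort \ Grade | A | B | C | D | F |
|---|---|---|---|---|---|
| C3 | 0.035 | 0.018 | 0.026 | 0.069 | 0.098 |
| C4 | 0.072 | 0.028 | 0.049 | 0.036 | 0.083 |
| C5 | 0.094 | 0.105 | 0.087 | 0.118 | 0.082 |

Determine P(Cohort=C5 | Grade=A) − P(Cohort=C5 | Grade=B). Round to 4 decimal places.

-0.2277

P(Grade=A) = 0.035 + 0.072 + 0.094 = 0.201; P(Cohort=C5 | Grade=A) = 0.094/0.201 = 0.46766.
P(Grade=B) = 0.018 + 0.028 + 0.105 = 0.151; P(Cohort=C5 | Grade=B) = 0.105/0.151 = 0.69536.
Difference = -0.2277.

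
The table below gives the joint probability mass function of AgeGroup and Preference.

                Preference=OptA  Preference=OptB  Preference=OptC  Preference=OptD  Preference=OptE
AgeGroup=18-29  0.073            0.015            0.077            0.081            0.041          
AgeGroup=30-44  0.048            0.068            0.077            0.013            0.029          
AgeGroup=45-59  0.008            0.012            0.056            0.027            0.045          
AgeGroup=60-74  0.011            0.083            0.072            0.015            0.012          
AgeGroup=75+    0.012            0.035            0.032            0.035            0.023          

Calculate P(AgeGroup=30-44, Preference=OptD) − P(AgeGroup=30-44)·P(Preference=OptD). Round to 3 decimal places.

-0.027

P(AgeGroup=30-44) = 0.048 + 0.068 + 0.077 + 0.013 + 0.029 = 0.235.
P(Preference=OptD) = 0.081 + 0.013 + 0.027 + 0.015 + 0.035 = 0.171.
P(AgeGroup=30-44, Preference=OptD) − P(AgeGroup=30-44)P(Preference=OptD) = 0.013 − 0.235×0.171 = -0.027.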